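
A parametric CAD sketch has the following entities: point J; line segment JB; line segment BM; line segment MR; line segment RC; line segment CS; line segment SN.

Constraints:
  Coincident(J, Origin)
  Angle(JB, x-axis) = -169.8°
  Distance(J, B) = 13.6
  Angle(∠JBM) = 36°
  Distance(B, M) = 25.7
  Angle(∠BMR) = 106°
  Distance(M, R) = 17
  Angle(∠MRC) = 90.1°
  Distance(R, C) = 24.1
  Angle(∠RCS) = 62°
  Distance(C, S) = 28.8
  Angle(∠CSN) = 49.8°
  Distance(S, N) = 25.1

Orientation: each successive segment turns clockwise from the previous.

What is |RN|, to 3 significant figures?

2.47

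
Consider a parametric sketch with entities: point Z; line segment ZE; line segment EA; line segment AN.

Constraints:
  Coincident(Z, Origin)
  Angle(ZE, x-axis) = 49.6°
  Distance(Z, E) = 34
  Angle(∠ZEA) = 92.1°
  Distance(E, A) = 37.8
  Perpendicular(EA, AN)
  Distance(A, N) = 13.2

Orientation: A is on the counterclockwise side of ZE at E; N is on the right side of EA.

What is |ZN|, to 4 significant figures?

61.24

Z is at the origin; ZE runs at 49.6° with length 34.0, so E = 34.0·(cos 49.6°, sin 49.6°) = (22.04, 25.89). ∠ZEA = 92.1°, so EA runs at 49.6° + (180° − 92.1°) = 137.5° from the x-axis; with |EA| = 37.8, A = E + 37.8·(cos 137.5°, sin 137.5°) = (-5.833, 51.43). EA is perpendicular to AN; with |AN| = 13.2 on the right of EA, N = A + 13.2·(0.6756, 0.7373) = (3.085, 61.16). Then |ZN| = |N − Z| = 61.24.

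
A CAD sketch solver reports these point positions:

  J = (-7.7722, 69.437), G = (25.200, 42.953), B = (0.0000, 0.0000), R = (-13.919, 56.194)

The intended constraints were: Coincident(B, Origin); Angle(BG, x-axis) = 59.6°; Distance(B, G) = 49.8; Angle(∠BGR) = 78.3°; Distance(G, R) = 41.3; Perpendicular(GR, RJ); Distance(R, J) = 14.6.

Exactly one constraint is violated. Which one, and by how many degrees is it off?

Perpendicular(GR, RJ) — off by 6.20°.

B = (0.00, 0.00) ✓; BG at 59.60° ✓; |BG| = 49.80 ✓; ∠BGR = 78.30° ✓; |GR| = 41.30 ✓; ∠(GR, RJ) = 96.20° ✗; |RJ| = 14.60 ✓.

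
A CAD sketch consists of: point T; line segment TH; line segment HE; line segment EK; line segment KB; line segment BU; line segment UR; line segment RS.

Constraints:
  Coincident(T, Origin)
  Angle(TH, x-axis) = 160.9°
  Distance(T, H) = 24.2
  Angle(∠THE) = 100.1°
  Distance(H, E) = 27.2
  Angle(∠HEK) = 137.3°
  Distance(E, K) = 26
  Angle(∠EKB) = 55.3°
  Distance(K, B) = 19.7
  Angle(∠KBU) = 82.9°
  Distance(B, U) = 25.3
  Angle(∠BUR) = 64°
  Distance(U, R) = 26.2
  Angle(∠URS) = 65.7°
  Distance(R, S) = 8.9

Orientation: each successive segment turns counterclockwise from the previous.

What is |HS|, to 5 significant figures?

44.637

∠BUR = 64.0° gives UR at -98.700° from the x-axis; with |UR| = 26.2, R = (-41.701, -37.916). ∠URS = 65.7° gives RS at 15.600° from the x-axis; with |RS| = 8.9, S = (-33.128, -35.523). Then |HS| = |S − H| = 44.637.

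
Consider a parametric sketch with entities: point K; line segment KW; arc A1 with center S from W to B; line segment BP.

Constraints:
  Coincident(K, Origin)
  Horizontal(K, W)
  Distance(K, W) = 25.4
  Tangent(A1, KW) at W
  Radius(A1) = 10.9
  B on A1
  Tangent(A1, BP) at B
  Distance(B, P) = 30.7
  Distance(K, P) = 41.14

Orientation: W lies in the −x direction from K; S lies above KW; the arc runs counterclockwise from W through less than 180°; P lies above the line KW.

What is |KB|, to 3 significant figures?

17.4

Checks: |SB| = 10.90 ✓; ∠(SB, BP) = 90.00° ✓; |BP| = 30.70 ✓; |KP| = 41.14 ✓.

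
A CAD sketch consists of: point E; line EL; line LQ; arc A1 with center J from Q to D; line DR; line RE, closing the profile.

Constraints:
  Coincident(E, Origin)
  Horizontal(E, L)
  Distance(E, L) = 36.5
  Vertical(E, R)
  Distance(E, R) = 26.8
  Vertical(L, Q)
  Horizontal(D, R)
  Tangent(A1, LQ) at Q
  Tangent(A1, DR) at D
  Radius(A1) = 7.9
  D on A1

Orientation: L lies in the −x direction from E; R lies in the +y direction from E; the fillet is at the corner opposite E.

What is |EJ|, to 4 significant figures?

34.28

E and R share the same x with |ER| = 26.8 and R on the +y side, so R = (0.000, 26.80). The virtual corner opposite E is at (-36.50, 26.80). A1 meets LQ tangentially, so JQ is at right angles to LQ and since A1 is tangent to DR there, JD ⟂ DR, with radius 7.9, so the center J sits 7.9 in from both sides at J = (-28.60, 18.90). Then |EJ| = |J − E| = 34.28.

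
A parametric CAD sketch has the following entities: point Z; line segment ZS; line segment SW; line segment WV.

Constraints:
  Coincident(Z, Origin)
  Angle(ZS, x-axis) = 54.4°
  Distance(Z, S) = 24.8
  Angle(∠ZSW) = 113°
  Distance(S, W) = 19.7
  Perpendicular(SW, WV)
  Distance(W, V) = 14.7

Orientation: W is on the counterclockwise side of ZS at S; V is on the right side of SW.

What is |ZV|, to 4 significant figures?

47.67

Z is at the origin; ZS runs at 54.4° with length 24.8, so S = 24.8·(cos 54.4°, sin 54.4°) = (14.44, 20.16). ∠ZSW = 113.0°, so SW runs at 54.4° + (180° − 113.0°) = 121.4° from the x-axis; with |SW| = 19.7, W = S + 19.7·(cos 121.4°, sin 121.4°) = (4.173, 36.98). SW ⟂ WV; with |WV| = 14.7 on the right of SW, V = W + 14.7·(0.8536, 0.5210) = (16.72, 44.64). Then |ZV| = |V − Z| = 47.67.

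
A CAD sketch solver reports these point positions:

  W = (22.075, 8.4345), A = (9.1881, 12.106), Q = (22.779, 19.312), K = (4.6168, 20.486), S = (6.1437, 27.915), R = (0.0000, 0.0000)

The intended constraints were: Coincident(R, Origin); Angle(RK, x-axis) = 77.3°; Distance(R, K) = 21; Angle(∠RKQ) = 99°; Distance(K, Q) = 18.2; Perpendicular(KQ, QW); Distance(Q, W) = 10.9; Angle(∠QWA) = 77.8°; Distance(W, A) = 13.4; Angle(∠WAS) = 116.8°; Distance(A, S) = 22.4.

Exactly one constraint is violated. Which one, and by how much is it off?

Distance(A, S) = 22.4 — off by 6.30.

R = (0.00, 0.00) ✓; RK at 77.30° ✓; |RK| = 21.00 ✓; ∠RKQ = 99.00° ✓; |KQ| = 18.20 ✓; ∠(KQ, QW) = 90.00° ✓; |QW| = 10.90 ✓; ∠QWA = 77.80° ✓; |WA| = 13.40 ✓; ∠WAS = 116.8° ✓; |AS| = 16.10 ✗.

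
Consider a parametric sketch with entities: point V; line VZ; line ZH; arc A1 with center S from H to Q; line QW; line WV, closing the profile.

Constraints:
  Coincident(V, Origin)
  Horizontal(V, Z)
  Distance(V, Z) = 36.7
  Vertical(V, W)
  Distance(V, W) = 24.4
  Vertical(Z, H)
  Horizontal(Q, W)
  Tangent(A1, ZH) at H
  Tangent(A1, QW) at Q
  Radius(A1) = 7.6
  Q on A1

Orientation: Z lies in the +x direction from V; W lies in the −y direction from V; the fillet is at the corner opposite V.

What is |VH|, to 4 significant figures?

40.36

The virtual corner opposite V is at (36.70, -24.40). The tangent condition forces SH to be normal to ZH and the tangent condition forces SQ to be normal to QW, with radius 7.6, so the center S sits 7.6 in from both sides at S = (29.10, -16.80). That places the tangent points at H = (36.70, -16.80) on ZH and Q = (29.10, -24.40) on QW. Then |VH| = |H − V| = 40.36.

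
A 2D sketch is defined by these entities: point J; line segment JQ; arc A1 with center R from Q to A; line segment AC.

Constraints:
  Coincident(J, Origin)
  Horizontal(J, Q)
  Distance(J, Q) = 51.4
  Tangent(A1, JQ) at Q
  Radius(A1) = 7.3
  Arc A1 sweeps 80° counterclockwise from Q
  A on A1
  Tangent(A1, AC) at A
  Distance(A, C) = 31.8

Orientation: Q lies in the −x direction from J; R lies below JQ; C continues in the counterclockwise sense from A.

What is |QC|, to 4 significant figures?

39.45

J is at the origin; JQ is horizontal with |JQ| = 51.4 and Q on the −x side, so Q = (-51.40, 0.000). The tangent condition forces RQ to be normal to JQ, so R = Q + (0, -7.3) = (-51.40, -7.300). On A1, Q sits at bearing 90° from R; an 80° counterclockwise sweep puts A at bearing 170°, so A = R + 7.3·(cos 170°, sin 170°) = (-58.59, -6.032). A1 meets AC tangentially, so RA is at right angles to AC, so AC runs along (−sin 170°, cos 170°); with |AC| = 31.8, C = (-64.11, -37.35). Then |QC| = |C − Q| = 39.45.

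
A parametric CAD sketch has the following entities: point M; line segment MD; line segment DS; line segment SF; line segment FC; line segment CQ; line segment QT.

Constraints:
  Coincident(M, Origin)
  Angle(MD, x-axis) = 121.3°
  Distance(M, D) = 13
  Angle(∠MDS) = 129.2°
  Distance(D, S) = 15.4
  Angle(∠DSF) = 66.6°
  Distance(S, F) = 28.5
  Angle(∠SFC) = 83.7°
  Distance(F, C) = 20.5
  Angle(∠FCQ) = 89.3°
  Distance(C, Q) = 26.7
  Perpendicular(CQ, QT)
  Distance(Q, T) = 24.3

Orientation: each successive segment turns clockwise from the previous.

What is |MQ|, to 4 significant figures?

18.88

M is at the origin; MD runs at 121.3° with length 13.0, so D = (-6.754, 11.11). ∠MDS = 129.2° gives DS at 70.50° from the x-axis; with |DS| = 15.4, S = (-1.613, 25.62). ∠DSF = 66.6° gives SF at -42.90° from the x-axis; with |SF| = 28.5, F = (19.26, 6.224). ∠SFC = 83.7° gives FC at -139.2° from the x-axis; with |FC| = 20.5, C = (3.746, -7.171). ∠FCQ = 89.3° gives CQ at 130.1° from the x-axis; with |CQ| = 26.7, Q = (-13.45, 13.25). Then |MQ| = |Q − M| = 18.88.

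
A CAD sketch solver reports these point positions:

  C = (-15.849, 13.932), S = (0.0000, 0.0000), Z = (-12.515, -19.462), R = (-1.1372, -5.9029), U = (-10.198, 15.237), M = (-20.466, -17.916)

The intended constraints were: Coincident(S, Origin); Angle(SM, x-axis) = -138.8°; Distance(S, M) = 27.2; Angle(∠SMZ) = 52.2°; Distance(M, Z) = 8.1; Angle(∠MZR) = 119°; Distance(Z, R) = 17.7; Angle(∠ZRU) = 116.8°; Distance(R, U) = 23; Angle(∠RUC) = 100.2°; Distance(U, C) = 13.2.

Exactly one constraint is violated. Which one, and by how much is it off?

Distance(U, C) = 13.2 — off by 7.40.

S = (0.00, 0.00) ✓; SM at -138.8° ✓; |SM| = 27.20 ✓; ∠SMZ = 52.20° ✓; |MZ| = 8.100 ✓; ∠MZR = 119.0° ✓; |ZR| = 17.70 ✓; ∠ZRU = 116.8° ✓; |RU| = 23.00 ✓; ∠RUC = 100.2° ✓; |UC| = 5.800 ✗.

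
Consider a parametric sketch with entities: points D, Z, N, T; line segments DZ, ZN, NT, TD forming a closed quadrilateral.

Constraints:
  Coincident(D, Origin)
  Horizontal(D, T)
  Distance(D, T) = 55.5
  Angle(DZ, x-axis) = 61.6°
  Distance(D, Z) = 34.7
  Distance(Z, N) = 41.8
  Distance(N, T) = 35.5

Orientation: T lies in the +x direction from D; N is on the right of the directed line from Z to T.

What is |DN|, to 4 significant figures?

24.33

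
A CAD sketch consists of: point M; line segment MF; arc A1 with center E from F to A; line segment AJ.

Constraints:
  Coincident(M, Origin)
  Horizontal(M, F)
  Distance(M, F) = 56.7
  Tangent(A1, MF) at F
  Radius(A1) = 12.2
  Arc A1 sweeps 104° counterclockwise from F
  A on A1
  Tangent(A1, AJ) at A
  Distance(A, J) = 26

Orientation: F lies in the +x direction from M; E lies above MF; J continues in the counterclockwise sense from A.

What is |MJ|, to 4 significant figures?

74.20

On A1, F sits at bearing -90° from E; a 104° counterclockwise sweep puts A at bearing 14°, so A = E + 12.2·(cos 14°, sin 14°) = (68.54, 15.15). Tangency of A1 to AJ means the radius EA is perpendicular to AJ, so AJ runs along (−sin 14°, cos 14°); with |AJ| = 26.0, J = (62.25, 40.38). Then |MJ| = |J − M| = 74.20.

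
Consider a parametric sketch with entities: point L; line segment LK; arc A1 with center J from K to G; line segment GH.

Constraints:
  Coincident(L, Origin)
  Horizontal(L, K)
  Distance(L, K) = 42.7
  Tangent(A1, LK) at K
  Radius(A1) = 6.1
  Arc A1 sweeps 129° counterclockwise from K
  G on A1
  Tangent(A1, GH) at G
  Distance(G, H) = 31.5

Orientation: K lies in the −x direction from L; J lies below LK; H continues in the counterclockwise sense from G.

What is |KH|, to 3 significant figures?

37.6

L is at the origin; L and K share the same y with |LK| = 42.7 and K on the −x side, so K = (-42.7, 0.00). Since A1 is tangent to LK there, JK ⟂ LK, so J = K + (0, -6.1) = (-42.7, -6.10). On A1, K sits at bearing 90° from J; a 129° counterclockwise sweep puts G at bearing 219°, so G = J + 6.1·(cos 219°, sin 219°) = (-47.4, -9.94). Tangency of A1 to GH means the radius JG is perpendicular to GH, so GH runs along (−sin 219°, cos 219°); with |GH| = 31.5, H = (-27.6, -34.4). Then |KH| = |H − K| = 37.6.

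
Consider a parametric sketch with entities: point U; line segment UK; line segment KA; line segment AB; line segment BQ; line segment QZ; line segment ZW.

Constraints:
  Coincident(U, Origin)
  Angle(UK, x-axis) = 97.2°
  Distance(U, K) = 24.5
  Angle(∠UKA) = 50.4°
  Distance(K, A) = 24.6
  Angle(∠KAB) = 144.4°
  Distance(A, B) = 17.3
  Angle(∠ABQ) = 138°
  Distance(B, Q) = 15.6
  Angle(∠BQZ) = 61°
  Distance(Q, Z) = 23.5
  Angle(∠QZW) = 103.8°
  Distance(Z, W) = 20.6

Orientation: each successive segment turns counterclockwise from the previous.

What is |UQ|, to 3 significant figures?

27.2

U is at the origin; UK runs at 97.2° with length 24.5, so K = (-3.07, 24.3). ∠UKA = 50.4° gives KA at -133° from the x-axis; with |KA| = 24.6, A = (-19.9, 6.37). ∠KAB = 144.4° gives AB at -97.6° from the x-axis; with |AB| = 17.3, B = (-22.2, -10.8). ∠ABQ = 138.0° gives BQ at -55.6° from the x-axis; with |BQ| = 15.6, Q = (-13.4, -23.6). Then |UQ| = |Q − U| = 27.2.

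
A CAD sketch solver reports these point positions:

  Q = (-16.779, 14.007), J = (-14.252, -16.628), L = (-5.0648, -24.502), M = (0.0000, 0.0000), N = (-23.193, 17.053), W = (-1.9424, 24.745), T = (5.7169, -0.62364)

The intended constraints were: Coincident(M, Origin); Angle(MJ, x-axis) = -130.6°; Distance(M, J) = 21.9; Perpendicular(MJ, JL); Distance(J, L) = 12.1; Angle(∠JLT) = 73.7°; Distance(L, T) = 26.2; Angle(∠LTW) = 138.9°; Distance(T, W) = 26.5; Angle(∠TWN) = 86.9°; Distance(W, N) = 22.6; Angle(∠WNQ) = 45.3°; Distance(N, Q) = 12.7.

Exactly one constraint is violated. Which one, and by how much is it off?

Distance(N, Q) = 12.7 — off by 5.60.

M = (0.00, 0.00) ✓; MJ at -130.6° ✓; |MJ| = 21.90 ✓; ∠(MJ, JL) = 90.00° ✓; |JL| = 12.10 ✓; ∠JLT = 73.70° ✓; |LT| = 26.20 ✓; ∠LTW = 138.9° ✓; |TW| = 26.50 ✓; ∠TWN = 86.90° ✓; |WN| = 22.60 ✓; ∠WNQ = 45.30° ✓; |NQ| = 7.101 ✗.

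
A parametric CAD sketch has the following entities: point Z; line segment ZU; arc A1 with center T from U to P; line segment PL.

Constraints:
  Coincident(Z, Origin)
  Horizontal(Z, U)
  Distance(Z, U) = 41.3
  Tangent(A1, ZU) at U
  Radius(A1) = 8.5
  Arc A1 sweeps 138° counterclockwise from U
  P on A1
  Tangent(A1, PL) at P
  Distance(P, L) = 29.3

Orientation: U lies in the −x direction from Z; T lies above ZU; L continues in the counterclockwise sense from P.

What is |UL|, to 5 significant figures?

37.996

Z is at the origin; Z and U share the same y with |ZU| = 41.3 and U on the −x side, so U = (-41.300, 0.0000). A1 meets ZU tangentially, so TU is at right angles to ZU, so T = U + (0, 8.5) = (-41.300, 8.5000). On A1, U sits at bearing -90° from T; a 138° counterclockwise sweep puts P at bearing 48°, so P = T + 8.5·(cos 48°, sin 48°) = (-35.612, 14.817). Tangency of A1 to PL means the radius TP is perpendicular to PL, so PL runs along (−sin 48°, cos 48°); with |PL| = 29.3, L = (-57.387, 34.422). Then |UL| = |L − U| = 37.996.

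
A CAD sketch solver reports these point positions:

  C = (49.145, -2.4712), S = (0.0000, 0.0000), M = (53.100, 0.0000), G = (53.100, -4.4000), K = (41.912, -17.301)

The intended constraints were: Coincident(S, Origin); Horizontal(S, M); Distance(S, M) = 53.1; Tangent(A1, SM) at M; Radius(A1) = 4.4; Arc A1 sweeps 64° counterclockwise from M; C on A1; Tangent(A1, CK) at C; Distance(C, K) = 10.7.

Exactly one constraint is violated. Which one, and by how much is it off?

Distance(C, K) = 10.7 — off by 5.80.

S = (0.00, 0.00) ✓; S.y = 0.00, M.y = 0.00 ✓; |SM| = 53.10 ✓; ∠(GM, MS) = 90.00° ✓; |GM| = 4.400 ✓; bearing(G→C) − bearing(G→M) = 64.00° ✓; |GC| = 4.400 ✓; ∠(GC, CK) = 90.00° ✓; |CK| = 16.50 ✗.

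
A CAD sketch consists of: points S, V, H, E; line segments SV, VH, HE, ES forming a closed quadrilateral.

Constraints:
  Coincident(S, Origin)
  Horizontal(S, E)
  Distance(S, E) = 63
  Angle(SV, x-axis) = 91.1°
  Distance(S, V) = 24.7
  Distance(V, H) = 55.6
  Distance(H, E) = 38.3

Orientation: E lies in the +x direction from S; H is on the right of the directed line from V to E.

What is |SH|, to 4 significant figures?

37.54

Checks: S.y = 0.00, E.y = 0.00 ✓; |VH| = 55.60 ✓; |HE| = 38.30 ✓.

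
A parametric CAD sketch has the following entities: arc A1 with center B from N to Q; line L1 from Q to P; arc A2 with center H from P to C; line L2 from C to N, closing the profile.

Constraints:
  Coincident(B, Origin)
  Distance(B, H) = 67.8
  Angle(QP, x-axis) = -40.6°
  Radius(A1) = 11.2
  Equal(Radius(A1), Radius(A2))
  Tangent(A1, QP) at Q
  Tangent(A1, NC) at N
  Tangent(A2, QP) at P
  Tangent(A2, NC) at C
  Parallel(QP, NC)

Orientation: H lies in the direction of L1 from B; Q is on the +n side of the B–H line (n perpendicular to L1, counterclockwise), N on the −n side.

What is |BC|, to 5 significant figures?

68.719

The slot axis is L1's direction at -40.6°, so u = (cos -40.6°, sin -40.6°) = (0.75927, -0.65077) and n = (−sin -40.6°, cos -40.6°) = (0.65077, 0.75927). B is at the origin and H lies 67.8 along u from B, so H = 67.8·u = (51.479, -44.122). Tangency of A1 to both parallel lines with radius 11.2 puts Q and N at B ± 11.2·n: Q = (7.2887, 8.5038), N = (-7.2887, -8.5038). Equal radii place P and C the same way about H: P = H + 11.2·n = (58.767, -35.619), C = H − 11.2·n = (44.190, -52.626). Then |BC| = |C − B| = 68.719.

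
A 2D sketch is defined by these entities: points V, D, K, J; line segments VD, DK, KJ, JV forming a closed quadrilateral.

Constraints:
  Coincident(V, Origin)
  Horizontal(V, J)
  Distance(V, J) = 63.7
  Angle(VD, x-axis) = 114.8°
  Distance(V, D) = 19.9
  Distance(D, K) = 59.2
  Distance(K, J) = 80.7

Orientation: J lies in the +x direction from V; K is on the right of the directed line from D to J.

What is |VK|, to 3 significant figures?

41.5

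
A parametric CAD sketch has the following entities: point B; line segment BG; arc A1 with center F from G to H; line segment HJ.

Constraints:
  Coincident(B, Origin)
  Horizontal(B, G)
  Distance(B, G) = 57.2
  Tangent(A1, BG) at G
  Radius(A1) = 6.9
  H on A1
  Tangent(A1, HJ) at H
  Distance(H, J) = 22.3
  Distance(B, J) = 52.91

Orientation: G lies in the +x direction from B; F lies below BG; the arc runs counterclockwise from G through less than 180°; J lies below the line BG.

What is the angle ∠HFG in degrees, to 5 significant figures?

76.993°

Checks: B.y = 0.00, G.y = 0.00 ✓; |FH| = 6.900 ✓; ∠(FH, HJ) = 90.00° ✓; |HJ| = 22.30 ✓; |BJ| = 52.91 ✓.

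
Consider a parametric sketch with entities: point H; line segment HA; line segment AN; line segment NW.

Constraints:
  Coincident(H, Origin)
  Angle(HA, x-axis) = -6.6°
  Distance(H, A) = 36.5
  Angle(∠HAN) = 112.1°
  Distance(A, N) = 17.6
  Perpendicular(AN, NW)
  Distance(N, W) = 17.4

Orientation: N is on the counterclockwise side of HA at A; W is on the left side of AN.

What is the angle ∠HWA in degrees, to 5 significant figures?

72.327°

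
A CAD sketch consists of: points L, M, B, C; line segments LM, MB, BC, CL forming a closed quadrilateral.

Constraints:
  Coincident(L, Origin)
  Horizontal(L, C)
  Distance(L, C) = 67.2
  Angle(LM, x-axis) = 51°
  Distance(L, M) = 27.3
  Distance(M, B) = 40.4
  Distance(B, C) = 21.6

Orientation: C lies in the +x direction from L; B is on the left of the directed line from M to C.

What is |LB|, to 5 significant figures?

60.692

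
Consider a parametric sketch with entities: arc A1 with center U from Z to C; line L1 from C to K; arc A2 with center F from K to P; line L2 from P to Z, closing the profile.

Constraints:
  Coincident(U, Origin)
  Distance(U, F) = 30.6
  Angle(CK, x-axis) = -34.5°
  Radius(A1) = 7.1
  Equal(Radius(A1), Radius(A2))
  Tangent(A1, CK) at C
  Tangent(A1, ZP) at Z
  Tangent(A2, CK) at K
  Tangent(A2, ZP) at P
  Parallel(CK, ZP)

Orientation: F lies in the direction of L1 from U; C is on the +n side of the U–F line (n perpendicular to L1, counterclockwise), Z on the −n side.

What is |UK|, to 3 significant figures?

31.4

The slot axis is L1's direction at -34.5°, so u = (cos -34.5°, sin -34.5°) = (0.824, -0.566) and n = (−sin -34.5°, cos -34.5°) = (0.566, 0.824). U is at the origin and F lies 30.6 along u from U, so F = 30.6·u = (25.2, -17.3). Tangency of A1 to both parallel lines with radius 7.1 puts C and Z at U ± 7.1·n: C = (4.02, 5.85), Z = (-4.02, -5.85). Equal radii place K and P the same way about F: K = F + 7.1·n = (29.2, -11.5), P = F − 7.1·n = (21.2, -23.2). Then |UK| = |K − U| = 31.4.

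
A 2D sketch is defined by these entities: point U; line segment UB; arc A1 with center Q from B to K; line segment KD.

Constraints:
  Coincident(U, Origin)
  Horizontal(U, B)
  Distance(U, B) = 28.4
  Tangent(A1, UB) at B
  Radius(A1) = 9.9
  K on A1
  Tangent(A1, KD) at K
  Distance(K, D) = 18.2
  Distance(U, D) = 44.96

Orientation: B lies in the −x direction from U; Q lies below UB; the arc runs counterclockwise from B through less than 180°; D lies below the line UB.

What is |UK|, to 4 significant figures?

39.95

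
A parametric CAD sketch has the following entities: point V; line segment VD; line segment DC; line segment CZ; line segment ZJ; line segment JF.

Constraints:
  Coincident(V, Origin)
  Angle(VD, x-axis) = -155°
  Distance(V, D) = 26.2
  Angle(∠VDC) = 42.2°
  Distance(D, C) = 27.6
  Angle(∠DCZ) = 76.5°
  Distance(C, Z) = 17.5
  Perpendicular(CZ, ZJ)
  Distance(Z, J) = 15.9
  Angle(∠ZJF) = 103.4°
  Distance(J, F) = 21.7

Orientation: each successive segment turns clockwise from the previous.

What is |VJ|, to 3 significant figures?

12.1

∠DCZ = 76.5° gives CZ at -36.3° from the x-axis; with |CZ| = 17.5, Z = (1.05, 4.01). CZ ⟂ ZJ, so ZJ runs at -126°; with |ZJ| = 15.9, J = (-8.36, -8.80). Then |VJ| = |J − V| = 12.1.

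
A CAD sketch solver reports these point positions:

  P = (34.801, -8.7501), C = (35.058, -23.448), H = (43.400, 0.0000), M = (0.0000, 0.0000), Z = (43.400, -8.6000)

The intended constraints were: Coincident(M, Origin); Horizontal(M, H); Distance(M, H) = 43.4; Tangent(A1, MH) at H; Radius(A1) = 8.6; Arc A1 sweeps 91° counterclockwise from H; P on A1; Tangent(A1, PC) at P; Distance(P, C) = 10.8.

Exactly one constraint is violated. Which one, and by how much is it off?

Distance(P, C) = 10.8 — off by 3.90.

M = (0.00, 0.00) ✓; M.y = 0.00, H.y = 0.00 ✓; |MH| = 43.40 ✓; ∠(ZH, HM) = 90.00° ✓; |ZH| = 8.600 ✓; bearing(Z→P) − bearing(Z→H) = 91.00° ✓; |ZP| = 8.600 ✓; ∠(ZP, PC) = 90.00° ✓; |PC| = 14.70 ✗.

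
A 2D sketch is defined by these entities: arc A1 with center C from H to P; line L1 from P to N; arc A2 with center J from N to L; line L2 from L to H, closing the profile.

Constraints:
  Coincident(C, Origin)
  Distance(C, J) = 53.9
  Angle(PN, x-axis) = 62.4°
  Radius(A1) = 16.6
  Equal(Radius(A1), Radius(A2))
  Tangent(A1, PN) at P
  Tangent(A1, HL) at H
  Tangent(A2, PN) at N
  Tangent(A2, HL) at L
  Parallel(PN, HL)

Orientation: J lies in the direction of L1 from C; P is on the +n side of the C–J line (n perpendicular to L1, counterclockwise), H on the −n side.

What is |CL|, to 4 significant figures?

56.40

The slot axis is L1's direction at 62.4°, so u = (cos 62.4°, sin 62.4°) = (0.4633, 0.8862) and n = (−sin 62.4°, cos 62.4°) = (-0.8862, 0.4633). C is at the origin and J lies 53.9 along u from C, so J = 53.9·u = (24.97, 47.77). Tangency of A1 to both parallel lines with radius 16.6 puts P and H at C ± 16.6·n: P = (-14.71, 7.691), H = (14.71, -7.691). Equal radii place N and L the same way about J: N = J + 16.6·n = (10.26, 55.46), L = J − 16.6·n = (39.68, 40.08). Then |CL| = |L − C| = 56.40.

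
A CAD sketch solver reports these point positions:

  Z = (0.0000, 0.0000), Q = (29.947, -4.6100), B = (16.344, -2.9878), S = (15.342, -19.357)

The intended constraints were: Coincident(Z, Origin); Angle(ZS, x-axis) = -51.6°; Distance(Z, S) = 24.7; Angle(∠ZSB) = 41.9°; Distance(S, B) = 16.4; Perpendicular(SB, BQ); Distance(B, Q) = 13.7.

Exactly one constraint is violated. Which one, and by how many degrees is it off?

Perpendicular(SB, BQ) — off by 3.30°.

Z = (0.00, 0.00) ✓; ZS at -51.60° ✓; |ZS| = 24.70 ✓; ∠ZSB = 41.90° ✓; |SB| = 16.40 ✓; ∠(SB, BQ) = 93.30° ✗; |BQ| = 13.70 ✓.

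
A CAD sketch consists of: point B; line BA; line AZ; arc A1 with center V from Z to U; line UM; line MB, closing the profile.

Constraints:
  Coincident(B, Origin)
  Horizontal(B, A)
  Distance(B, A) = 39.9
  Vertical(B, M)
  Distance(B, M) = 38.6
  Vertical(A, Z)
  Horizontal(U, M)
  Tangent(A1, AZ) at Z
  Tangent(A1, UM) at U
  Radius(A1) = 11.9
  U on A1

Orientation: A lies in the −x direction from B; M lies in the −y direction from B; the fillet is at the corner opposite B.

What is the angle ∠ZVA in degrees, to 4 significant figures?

65.98°

B is at the origin; BA is horizontal with |BA| = 39.9 and A on the −x side, so A = (-39.90, 0.000). B and M share the same x with |BM| = 38.6 and M on the −y side, so M = (0.000, -38.60). The virtual corner opposite B is at (-39.90, -38.60). Tangency of A1 to AZ means the radius VZ is perpendicular to AZ and the tangent condition forces VU to be normal to UM, with radius 11.9, so the center V sits 11.9 in from both sides at V = (-28.00, -26.70). That places the tangent points at Z = (-39.90, -26.70) on AZ and U = (-28.00, -38.60) on UM. Then cos ∠ZVA = VZ·VA / (|VZ||VA|), giving 65.98°.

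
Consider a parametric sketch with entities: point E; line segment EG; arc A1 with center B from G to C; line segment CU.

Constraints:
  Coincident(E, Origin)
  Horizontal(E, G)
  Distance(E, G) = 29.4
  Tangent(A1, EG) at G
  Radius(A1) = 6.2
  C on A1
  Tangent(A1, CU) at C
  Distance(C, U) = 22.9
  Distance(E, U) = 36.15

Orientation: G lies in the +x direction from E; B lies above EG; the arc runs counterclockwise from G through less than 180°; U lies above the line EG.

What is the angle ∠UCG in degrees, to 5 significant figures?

118.27°

Checks: E = (0.00, 0.00) ✓; |BC| = 6.200 ✓; ∠(BC, CU) = 90.00° ✓; |CU| = 22.90 ✓; |EU| = 36.15 ✓.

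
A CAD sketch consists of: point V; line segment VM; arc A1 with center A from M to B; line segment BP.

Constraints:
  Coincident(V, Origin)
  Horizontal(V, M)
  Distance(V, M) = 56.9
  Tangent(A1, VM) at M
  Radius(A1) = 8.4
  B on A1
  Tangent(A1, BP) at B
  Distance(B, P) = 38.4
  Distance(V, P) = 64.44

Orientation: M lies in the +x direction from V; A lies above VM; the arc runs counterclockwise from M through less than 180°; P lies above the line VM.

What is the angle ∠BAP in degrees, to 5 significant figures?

77.661°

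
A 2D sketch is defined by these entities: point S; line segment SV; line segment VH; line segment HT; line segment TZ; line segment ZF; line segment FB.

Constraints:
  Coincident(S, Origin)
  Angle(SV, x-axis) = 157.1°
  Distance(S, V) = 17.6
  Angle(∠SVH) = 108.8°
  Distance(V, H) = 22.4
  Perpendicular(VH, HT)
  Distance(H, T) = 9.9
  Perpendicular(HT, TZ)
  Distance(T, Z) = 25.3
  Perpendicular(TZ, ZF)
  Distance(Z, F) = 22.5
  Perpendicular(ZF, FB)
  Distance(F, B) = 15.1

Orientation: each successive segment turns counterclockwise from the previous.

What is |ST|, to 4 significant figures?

28.87

∠SVH = 108.8° gives VH at -131.7° from the x-axis; with |VH| = 22.4, H = (-31.11, -9.876). VH ⟂ HT, so HT runs at -41.70°; with |HT| = 9.9, T = (-23.72, -16.46). Then |ST| = |T − S| = 28.87.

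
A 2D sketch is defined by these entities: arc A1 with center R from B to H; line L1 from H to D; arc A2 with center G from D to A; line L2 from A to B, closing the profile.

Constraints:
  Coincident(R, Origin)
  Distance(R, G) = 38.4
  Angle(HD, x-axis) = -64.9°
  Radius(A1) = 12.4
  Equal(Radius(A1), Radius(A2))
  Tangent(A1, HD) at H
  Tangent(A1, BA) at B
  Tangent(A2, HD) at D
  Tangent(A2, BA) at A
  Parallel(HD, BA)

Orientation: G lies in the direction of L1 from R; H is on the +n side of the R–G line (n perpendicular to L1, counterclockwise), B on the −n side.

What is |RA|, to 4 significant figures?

40.35

Tangency of A1 to both parallel lines with radius 12.4 puts H and B at R ± 12.4·n: H = (11.23, 5.260), B = (-11.23, -5.260). Equal radii place D and A the same way about G: D = G + 12.4·n = (27.52, -29.51), A = G − 12.4·n = (5.060, -40.03). Then |RA| = |A − R| = 40.35.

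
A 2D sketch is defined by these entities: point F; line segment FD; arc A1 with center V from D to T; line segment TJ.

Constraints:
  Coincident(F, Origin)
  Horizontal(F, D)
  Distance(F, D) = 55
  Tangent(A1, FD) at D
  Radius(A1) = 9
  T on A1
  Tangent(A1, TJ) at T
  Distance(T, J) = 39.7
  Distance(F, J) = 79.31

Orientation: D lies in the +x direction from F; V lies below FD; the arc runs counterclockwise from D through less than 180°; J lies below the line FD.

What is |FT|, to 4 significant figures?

48.38

Checks: ∠(VD, DF) = 90.00° ✓; |VT| = 9.000 ✓; ∠(VT, TJ) = 90.00° ✓; |TJ| = 39.70 ✓; |FJ| = 79.31 ✓.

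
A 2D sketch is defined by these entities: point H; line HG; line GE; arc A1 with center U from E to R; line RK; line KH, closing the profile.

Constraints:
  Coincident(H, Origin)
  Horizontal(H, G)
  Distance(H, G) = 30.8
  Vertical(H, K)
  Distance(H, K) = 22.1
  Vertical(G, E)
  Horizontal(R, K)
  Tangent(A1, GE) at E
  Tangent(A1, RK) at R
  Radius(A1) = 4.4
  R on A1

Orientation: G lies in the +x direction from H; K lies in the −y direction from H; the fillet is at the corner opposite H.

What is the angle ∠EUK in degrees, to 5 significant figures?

170.54°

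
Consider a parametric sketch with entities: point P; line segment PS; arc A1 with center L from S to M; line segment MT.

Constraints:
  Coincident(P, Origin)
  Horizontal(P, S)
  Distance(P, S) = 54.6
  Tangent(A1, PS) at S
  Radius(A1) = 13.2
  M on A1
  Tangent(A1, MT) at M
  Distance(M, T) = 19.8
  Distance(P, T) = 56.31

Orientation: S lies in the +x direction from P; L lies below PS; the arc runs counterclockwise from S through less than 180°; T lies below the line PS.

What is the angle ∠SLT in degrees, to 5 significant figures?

154.52°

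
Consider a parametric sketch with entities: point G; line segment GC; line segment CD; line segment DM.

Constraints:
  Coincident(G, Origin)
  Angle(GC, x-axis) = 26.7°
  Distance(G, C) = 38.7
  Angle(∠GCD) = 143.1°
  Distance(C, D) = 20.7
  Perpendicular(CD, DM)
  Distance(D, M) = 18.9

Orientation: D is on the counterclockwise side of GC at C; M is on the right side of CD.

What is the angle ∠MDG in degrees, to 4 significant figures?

114.2°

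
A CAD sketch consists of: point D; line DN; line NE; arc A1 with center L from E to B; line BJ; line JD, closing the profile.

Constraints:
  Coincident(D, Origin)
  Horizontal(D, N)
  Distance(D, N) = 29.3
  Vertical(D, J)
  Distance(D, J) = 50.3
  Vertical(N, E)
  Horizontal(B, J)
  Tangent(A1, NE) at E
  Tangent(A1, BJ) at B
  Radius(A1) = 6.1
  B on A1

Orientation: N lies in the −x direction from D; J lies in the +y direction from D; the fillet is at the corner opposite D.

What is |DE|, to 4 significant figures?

53.03

D is at the origin; DN is horizontal with |DN| = 29.3 and N on the −x side, so N = (-29.30, 0.000). DJ is vertical with |DJ| = 50.3 and J on the +y side, so J = (0.000, 50.30). The virtual corner opposite D is at (-29.30, 50.30). Since A1 is tangent to NE there, LE ⟂ NE and A1 meets BJ tangentially, so LB is at right angles to BJ, with radius 6.1, so the center L sits 6.1 in from both sides at L = (-23.20, 44.20). That places the tangent points at E = (-29.30, 44.20) on NE and B = (-23.20, 50.30) on BJ. Then |DE| = |E − D| = 53.03.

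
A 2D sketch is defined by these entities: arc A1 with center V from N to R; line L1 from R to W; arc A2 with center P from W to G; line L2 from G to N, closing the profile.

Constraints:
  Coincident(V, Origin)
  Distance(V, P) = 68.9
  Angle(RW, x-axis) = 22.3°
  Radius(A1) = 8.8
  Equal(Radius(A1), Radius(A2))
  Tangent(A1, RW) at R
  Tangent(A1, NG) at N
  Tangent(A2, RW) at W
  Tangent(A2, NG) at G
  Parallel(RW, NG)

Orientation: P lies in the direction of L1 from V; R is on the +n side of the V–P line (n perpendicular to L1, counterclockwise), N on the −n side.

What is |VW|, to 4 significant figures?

69.46

Tangency of A1 to both parallel lines with radius 8.8 puts R and N at V ± 8.8·n: R = (-3.339, 8.142), N = (3.339, -8.142). Equal radii place W and G the same way about P: W = P + 8.8·n = (60.41, 34.29), G = P − 8.8·n = (67.09, 18.00). Then |VW| = |W − V| = 69.46.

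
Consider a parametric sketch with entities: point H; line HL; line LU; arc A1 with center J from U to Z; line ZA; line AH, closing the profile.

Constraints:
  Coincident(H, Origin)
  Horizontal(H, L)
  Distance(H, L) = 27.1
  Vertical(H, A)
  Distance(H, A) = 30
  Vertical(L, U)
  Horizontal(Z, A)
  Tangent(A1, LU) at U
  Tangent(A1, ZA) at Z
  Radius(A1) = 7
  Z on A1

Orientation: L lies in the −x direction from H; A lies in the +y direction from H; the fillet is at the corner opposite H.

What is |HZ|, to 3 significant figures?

36.1

The virtual corner opposite H is at (-27.1, 30.0). The tangent condition forces JU to be normal to LU and since A1 is tangent to ZA there, JZ ⟂ ZA, with radius 7.0, so the center J sits 7.0 in from both sides at J = (-20.1, 23.0). That places the tangent points at U = (-27.1, 23.0) on LU and Z = (-20.1, 30.0) on ZA. Then |HZ| = |Z − H| = 36.1.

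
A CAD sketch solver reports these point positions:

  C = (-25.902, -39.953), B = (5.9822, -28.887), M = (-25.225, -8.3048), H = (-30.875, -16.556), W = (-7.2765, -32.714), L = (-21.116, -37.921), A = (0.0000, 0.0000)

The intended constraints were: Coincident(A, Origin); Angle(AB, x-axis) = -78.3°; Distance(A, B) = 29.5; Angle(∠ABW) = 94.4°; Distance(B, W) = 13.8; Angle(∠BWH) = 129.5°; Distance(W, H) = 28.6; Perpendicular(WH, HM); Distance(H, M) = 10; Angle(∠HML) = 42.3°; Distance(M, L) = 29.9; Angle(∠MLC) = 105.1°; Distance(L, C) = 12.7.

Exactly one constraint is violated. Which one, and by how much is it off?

Distance(L, C) = 12.7 — off by 7.50.

A = (0.00, 0.00) ✓; AB at -78.30° ✓; |AB| = 29.50 ✓; ∠ABW = 94.40° ✓; |BW| = 13.80 ✓; ∠BWH = 129.5° ✓; |WH| = 28.60 ✓; ∠(WH, HM) = 90.00° ✓; |HM| = 10.00 ✓; ∠HML = 42.30° ✓; |ML| = 29.90 ✓; ∠MLC = 105.1° ✓; |LC| = 5.200 ✗.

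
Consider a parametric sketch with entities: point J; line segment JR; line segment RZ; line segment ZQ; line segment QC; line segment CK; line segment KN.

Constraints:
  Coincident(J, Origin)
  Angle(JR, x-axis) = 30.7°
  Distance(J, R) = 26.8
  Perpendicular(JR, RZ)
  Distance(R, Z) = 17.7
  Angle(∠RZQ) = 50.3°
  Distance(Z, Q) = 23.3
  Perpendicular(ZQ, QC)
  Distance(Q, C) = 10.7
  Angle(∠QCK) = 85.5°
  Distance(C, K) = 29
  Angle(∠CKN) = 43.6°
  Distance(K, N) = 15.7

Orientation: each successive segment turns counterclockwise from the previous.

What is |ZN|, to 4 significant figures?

6.737

∠QCK = 85.5° gives CK at 74.90° from the x-axis; with |CK| = 29.0, K = (23.83, 31.36). ∠CKN = 43.6° gives KN at -148.7° from the x-axis; with |KN| = 15.7, N = (10.41, 23.20). Then |ZN| = |N − Z| = 6.737.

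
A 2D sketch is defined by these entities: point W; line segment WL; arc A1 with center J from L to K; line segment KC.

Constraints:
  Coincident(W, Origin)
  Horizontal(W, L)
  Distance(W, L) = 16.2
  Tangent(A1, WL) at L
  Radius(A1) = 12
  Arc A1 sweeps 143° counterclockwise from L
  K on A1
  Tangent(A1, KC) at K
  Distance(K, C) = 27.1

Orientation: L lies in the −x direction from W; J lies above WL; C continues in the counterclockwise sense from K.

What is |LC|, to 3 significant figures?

40.5

On A1, L sits at bearing -90° from J; a 143° counterclockwise sweep puts K at bearing 53°, so K = J + 12.0·(cos 53°, sin 53°) = (-8.98, 21.6). Since A1 is tangent to KC there, JK ⟂ KC, so KC runs along (−sin 53°, cos 53°); with |KC| = 27.1, C = (-30.6, 37.9). Then |LC| = |C − L| = 40.5.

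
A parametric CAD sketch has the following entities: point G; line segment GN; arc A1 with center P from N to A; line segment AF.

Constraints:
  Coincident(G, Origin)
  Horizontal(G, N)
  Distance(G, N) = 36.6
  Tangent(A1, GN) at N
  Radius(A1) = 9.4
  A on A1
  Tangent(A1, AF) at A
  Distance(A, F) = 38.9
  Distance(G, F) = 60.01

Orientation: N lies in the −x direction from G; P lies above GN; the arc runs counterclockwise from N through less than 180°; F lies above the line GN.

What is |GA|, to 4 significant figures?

29.49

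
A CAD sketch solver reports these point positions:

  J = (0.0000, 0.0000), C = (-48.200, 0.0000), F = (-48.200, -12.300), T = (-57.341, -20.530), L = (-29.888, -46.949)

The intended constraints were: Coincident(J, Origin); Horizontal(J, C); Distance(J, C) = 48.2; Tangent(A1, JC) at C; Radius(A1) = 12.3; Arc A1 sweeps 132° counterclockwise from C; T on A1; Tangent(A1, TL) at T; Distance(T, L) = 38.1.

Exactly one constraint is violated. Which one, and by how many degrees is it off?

Tangent(A1, TL) at T — off by 4.10°.

J = (0.00, 0.00) ✓; J.y = 0.00, C.y = 0.00 ✓; |JC| = 48.20 ✓; ∠(FC, CJ) = 90.00° ✓; |FC| = 12.30 ✓; bearing(F→T) − bearing(F→C) = 132.0° ✓; |FT| = 12.30 ✓; ∠(FT, TL) = 85.90° ✗; |TL| = 38.10 ✓.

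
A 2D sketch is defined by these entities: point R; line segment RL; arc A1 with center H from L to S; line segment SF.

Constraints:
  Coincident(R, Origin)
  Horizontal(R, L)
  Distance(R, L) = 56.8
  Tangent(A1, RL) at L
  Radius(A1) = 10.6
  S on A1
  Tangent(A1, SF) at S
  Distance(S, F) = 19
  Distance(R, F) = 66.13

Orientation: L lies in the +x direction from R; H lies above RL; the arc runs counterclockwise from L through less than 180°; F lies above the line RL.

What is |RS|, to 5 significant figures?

68.021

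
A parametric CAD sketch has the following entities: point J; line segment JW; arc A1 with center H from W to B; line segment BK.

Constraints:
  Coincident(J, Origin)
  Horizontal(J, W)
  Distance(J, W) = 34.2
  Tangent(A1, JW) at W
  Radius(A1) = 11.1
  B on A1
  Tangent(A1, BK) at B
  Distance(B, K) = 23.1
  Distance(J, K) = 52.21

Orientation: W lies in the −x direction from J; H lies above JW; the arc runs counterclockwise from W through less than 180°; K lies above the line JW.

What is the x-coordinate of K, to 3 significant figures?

-37.3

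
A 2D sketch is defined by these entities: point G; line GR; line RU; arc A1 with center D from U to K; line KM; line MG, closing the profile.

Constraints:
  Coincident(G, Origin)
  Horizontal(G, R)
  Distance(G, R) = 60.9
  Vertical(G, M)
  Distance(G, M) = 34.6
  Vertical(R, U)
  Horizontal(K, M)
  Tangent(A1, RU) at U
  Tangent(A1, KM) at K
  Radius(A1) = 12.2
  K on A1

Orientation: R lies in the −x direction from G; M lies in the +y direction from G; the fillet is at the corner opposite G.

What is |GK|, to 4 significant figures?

59.74

G is at the origin; GR is horizontal with |GR| = 60.9 and R on the −x side, so R = (-60.90, 0.000). G and M share the same x with |GM| = 34.6 and M on the +y side, so M = (0.000, 34.60). The virtual corner opposite G is at (-60.90, 34.60). Tangency of A1 to RU means the radius DU is perpendicular to RU and since A1 is tangent to KM there, DK ⟂ KM, with radius 12.2, so the center D sits 12.2 in from both sides at D = (-48.70, 22.40). That places the tangent points at U = (-60.90, 22.40) on RU and K = (-48.70, 34.60) on KM. Then |GK| = |K − G| = 59.74.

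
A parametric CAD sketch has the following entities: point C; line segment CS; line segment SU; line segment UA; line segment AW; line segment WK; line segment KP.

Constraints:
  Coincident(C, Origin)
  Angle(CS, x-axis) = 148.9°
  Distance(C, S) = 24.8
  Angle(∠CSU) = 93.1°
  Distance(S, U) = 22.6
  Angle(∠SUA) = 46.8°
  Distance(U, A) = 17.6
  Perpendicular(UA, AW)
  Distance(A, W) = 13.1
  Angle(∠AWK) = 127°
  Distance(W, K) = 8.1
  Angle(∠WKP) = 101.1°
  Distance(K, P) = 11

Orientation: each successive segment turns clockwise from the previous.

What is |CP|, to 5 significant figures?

33.086

C is at the origin; CS runs at 148.9° with length 24.8, so S = (-21.235, 12.810). ∠CSU = 93.1° gives SU at 62.000° from the x-axis; with |SU| = 22.6, U = (-10.625, 32.765). ∠SUA = 46.8° gives UA at -71.200° from the x-axis; with |UA| = 17.6, A = (-4.9535, 16.104). The perpendicularity gives AW at right angles to UA, so AW runs at -161.20°; with |AW| = 13.1, W = (-17.355, 11.882). ∠AWK = 127.0° gives WK at 145.80° from the x-axis; with |WK| = 8.1, K = (-24.054, 16.435). ∠WKP = 101.1° gives KP at 66.900° from the x-axis; with |KP| = 11.0, P = (-19.738, 26.553). Then |CP| = |P − C| = 33.086.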